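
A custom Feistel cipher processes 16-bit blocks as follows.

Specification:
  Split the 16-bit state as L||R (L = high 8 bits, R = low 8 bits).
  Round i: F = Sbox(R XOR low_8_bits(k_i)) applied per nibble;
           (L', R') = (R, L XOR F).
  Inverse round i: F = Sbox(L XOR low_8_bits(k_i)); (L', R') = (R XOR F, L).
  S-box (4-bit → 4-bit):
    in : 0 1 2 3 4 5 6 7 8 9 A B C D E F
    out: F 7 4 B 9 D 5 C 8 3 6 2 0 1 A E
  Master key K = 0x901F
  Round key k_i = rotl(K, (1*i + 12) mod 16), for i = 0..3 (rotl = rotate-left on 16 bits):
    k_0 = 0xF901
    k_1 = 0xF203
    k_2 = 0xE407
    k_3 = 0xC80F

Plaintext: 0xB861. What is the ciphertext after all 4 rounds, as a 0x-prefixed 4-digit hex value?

s_0 = plaintext = 0xB861
s_1 = Round(s_0, k_0) = 0x61E7
s_2 = Round(s_1, k_1) = 0xE7C8
s_3 = Round(s_2, k_2) = 0xC8E9
s_4 = Round(s_3, k_3) = 0xE96D

0xE96D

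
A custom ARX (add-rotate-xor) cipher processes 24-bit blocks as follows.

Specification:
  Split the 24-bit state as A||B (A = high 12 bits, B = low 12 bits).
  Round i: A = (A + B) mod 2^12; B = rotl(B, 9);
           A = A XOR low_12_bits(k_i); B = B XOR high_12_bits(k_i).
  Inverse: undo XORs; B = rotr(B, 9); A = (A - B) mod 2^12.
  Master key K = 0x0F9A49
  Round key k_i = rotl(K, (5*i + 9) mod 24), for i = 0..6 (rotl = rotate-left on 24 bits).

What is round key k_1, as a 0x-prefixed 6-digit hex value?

K = 0x0F9A49
k_0 = rotl(K, (5*0+9) mod 24) = rotl(K, 9) = 0x34921F
k_1 = rotl(K, (5*1+9) mod 24) = rotl(K, 14) = 0x9243E6

0x9243E6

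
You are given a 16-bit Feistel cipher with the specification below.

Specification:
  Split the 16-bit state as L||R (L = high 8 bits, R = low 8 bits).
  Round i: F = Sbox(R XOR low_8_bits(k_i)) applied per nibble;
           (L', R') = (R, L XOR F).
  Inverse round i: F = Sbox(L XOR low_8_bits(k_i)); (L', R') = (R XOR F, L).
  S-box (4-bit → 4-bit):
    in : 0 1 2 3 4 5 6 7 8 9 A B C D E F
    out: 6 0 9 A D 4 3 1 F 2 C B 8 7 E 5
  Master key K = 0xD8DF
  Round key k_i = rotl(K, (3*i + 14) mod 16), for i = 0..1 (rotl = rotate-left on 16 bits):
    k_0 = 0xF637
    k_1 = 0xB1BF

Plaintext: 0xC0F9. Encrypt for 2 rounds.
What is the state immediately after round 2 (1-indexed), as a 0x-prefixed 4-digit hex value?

0x4EA9

s_0 = plaintext = 0xC0F9
s_1 = Round(s_0, k_0) = 0xF94E
s_2 = Round(s_1, k_1) = 0x4EA9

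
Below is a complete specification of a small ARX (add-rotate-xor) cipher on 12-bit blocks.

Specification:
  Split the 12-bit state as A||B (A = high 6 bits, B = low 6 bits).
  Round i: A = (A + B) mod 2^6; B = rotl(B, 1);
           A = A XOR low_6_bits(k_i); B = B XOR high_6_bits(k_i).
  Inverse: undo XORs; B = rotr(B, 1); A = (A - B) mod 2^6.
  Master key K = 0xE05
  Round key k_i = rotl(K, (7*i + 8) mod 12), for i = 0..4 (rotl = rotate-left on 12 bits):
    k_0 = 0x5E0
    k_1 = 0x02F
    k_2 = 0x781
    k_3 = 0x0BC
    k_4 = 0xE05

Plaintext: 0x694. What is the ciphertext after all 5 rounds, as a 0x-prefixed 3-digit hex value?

s_0 = plaintext = 0x694
s_1 = Round(s_0, k_0) = 0x3BF
s_2 = Round(s_1, k_1) = 0x8BF
s_3 = Round(s_2, k_2) = 0x821
s_4 = Round(s_3, k_3) = 0xF41
s_5 = Round(s_4, k_4) = 0xEFA

0xEFA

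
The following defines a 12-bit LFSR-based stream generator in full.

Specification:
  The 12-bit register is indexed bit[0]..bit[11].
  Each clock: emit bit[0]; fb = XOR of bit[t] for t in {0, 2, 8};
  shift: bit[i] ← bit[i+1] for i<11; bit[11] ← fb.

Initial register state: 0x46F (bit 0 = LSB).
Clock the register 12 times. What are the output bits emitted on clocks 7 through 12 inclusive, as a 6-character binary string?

reg_0 = 0x46F
clock 1: out=1, reg = 0x237
clock 2: out=1, reg = 0x11B
clock 3: out=1, reg = 0x08D
clock 4: out=1, reg = 0x046
clock 5: out=0, reg = 0x823
clock 6: out=1, reg = 0xC11
clock 7: out=1, reg = 0xE08
clock 8: out=0, reg = 0x704
clock 9: out=0, reg = 0x382
clock 10: out=0, reg = 0x9C1
clock 11: out=1, reg = 0x4E0
clock 12: out=0, reg = 0x270

100010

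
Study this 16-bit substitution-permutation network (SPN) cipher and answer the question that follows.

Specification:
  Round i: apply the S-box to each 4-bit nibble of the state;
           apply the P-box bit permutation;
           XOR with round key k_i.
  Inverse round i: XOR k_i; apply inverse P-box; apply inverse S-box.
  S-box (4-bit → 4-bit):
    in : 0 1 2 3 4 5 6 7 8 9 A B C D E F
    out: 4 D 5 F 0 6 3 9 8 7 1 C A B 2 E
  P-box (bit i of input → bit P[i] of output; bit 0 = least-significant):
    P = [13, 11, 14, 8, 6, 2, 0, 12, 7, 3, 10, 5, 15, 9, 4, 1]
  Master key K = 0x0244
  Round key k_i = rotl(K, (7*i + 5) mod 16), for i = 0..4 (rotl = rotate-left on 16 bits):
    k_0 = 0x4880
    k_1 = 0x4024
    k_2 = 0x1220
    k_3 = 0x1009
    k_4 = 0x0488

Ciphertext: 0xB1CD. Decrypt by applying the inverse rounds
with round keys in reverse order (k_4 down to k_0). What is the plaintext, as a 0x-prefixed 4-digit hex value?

s_0 = ciphertext = 0xB1CD
s_1 = InvRound(s_0, k_4) = 0xA037
s_2 = InvRound(s_1, k_3) = 0x1CCA
s_3 = InvRound(s_2, k_2) = 0xC3AE
s_4 = InvRound(s_3, k_1) = 0xD648
s_5 = InvRound(s_4, k_0) = 0x697E

0x697E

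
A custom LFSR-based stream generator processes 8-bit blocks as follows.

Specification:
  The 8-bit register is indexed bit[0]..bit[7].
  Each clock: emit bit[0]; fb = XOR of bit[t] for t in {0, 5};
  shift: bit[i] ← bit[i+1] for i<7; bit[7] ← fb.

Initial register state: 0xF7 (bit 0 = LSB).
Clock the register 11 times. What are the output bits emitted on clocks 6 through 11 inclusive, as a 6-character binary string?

reg_0 = 0xF7
clock 1: out=1, reg = 0x7B
clock 2: out=1, reg = 0x3D
clock 3: out=1, reg = 0x1E
clock 4: out=0, reg = 0x0F
clock 5: out=1, reg = 0x87
clock 6: out=1, reg = 0xC3
clock 7: out=1, reg = 0xE1
clock 8: out=1, reg = 0x70
clock 9: out=0, reg = 0xB8
clock 10: out=0, reg = 0xDC
clock 11: out=0, reg = 0x6E

111000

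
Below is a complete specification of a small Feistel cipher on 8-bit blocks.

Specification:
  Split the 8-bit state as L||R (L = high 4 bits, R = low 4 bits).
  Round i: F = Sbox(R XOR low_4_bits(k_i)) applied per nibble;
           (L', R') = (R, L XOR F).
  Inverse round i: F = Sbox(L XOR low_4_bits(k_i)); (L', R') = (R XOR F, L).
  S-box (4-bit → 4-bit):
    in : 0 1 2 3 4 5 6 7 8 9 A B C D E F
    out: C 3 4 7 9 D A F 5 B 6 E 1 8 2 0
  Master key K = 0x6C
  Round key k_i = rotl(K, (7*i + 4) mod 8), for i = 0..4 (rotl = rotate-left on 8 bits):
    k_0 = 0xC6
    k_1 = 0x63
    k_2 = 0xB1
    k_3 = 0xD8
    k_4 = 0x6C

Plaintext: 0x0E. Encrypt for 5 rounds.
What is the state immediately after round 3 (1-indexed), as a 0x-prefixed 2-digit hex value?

s_0 = plaintext = 0x0E
s_1 = Round(s_0, k_0) = 0xE5
s_2 = Round(s_1, k_1) = 0x54
s_3 = Round(s_2, k_2) = 0x48
s_4 = Round(s_3, k_3) = 0x88
s_5 = Round(s_4, k_4) = 0x81

0x48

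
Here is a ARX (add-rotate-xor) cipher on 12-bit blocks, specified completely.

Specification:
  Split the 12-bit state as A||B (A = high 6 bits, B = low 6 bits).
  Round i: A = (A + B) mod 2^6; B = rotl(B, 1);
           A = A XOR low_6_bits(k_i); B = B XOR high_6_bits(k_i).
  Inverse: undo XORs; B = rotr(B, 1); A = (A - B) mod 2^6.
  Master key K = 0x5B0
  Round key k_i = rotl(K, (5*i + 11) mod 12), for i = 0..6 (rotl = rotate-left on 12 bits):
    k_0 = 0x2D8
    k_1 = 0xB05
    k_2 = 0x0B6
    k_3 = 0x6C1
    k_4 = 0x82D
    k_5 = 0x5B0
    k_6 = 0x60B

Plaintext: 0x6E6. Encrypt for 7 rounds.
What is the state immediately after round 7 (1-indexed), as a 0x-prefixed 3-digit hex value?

s_0 = plaintext = 0x6E6
s_1 = Round(s_0, k_0) = 0x646
s_2 = Round(s_1, k_1) = 0x6A0
s_3 = Round(s_2, k_2) = 0x303
s_4 = Round(s_3, k_3) = 0x39D
s_5 = Round(s_4, k_4) = 0x19A
s_6 = Round(s_5, k_5) = 0x422
s_7 = Round(s_6, k_6) = 0xE5D

0xE5D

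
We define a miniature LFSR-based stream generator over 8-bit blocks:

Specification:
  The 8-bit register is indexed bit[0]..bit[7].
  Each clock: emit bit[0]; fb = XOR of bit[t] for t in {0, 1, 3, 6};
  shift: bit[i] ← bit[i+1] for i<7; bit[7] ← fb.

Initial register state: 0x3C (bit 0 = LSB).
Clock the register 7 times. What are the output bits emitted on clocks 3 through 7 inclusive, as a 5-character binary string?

reg_0 = 0x3C
clock 1: out=0, reg = 0x9E
clock 2: out=0, reg = 0x4F
clock 3: out=1, reg = 0x27
clock 4: out=1, reg = 0x13
clock 5: out=1, reg = 0x09
clock 6: out=1, reg = 0x04
clock 7: out=0, reg = 0x02

11110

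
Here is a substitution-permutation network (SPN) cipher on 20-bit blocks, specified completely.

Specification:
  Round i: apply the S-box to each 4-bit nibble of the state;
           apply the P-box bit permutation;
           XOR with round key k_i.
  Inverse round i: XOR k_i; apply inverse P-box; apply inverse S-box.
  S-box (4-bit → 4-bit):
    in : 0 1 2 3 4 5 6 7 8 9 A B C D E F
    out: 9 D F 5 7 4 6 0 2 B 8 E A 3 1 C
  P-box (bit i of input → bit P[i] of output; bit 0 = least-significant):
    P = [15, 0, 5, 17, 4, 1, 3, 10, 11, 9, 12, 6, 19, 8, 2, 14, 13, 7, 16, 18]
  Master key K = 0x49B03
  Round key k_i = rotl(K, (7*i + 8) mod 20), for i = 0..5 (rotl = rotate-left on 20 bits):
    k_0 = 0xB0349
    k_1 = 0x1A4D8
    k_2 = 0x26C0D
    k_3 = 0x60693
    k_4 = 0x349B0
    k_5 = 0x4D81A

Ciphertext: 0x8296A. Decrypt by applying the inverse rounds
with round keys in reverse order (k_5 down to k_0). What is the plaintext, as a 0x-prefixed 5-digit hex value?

0xDF633

s_0 = ciphertext = 0x8296A
s_1 = InvRound(s_0, k_5) = 0x09FE3
s_2 = InvRound(s_1, k_4) = 0x5AB99
s_3 = InvRound(s_2, k_3) = 0x38EB0
s_4 = InvRound(s_3, k_2) = 0x4F834
s_5 = InvRound(s_4, k_1) = 0xBF1F5
s_6 = InvRound(s_5, k_0) = 0xDF633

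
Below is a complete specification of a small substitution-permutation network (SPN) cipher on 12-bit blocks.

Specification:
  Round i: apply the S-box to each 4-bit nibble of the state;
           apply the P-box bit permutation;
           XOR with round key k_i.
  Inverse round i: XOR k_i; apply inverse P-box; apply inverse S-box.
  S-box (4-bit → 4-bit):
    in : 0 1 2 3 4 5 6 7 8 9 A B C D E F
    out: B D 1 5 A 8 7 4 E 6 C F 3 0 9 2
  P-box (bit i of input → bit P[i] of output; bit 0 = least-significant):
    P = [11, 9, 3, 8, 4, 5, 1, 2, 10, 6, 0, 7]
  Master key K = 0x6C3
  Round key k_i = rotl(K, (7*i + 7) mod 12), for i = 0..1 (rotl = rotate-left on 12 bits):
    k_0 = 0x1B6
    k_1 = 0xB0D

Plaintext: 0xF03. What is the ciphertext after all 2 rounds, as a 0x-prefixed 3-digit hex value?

0xA74

s_0 = plaintext = 0xF03
s_1 = Round(s_0, k_0) = 0x9CA
s_2 = Round(s_1, k_1) = 0xA74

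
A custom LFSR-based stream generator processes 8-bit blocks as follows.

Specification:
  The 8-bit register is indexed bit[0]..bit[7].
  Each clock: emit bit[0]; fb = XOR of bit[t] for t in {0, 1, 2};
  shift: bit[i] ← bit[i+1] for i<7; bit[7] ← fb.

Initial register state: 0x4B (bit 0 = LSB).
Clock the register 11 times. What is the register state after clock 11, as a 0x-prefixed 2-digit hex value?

0xAF

reg_0 = 0x4B
clock 1: out=1, reg = 0x25
clock 2: out=1, reg = 0x12
clock 3: out=0, reg = 0x89
clock 4: out=1, reg = 0xC4
clock 5: out=0, reg = 0xE2
clock 6: out=0, reg = 0xF1
clock 7: out=1, reg = 0xF8
clock 8: out=0, reg = 0x7C
clock 9: out=0, reg = 0xBE
clock 10: out=0, reg = 0x5F
clock 11: out=1, reg = 0xAF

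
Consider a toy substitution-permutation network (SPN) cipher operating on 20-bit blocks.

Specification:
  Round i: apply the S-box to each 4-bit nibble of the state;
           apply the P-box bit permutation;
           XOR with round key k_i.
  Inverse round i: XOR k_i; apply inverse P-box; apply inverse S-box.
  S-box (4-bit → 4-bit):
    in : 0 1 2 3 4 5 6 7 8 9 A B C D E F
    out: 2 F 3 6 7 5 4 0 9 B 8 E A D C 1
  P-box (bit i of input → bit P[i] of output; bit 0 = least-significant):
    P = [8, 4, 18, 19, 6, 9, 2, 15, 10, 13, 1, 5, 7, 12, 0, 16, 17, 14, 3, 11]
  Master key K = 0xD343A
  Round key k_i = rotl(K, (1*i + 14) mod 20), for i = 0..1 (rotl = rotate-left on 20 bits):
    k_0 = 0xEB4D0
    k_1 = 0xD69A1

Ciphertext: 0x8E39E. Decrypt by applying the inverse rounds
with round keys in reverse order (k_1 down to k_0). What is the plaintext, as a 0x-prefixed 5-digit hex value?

0xC3E27

s_0 = ciphertext = 0x8E39E
s_1 = InvRound(s_0, k_1) = 0xEEEB3
s_2 = InvRound(s_1, k_0) = 0xC3E27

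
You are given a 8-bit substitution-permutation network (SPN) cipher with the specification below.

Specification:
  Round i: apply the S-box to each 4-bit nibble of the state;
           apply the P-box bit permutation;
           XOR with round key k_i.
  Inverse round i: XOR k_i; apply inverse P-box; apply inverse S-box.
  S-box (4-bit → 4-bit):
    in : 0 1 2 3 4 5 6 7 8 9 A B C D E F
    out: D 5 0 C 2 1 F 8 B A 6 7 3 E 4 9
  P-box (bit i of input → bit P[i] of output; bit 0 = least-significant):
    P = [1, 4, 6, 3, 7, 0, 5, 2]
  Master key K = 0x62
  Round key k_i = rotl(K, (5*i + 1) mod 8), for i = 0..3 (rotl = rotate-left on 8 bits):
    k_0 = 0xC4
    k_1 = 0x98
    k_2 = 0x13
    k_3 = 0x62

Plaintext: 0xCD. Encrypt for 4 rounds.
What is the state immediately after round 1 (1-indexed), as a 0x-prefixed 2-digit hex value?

s_0 = plaintext = 0xCD
s_1 = Round(s_0, k_0) = 0x1D
s_2 = Round(s_1, k_1) = 0x60
s_3 = Round(s_2, k_2) = 0xFC
s_4 = Round(s_3, k_3) = 0xF4

0x1D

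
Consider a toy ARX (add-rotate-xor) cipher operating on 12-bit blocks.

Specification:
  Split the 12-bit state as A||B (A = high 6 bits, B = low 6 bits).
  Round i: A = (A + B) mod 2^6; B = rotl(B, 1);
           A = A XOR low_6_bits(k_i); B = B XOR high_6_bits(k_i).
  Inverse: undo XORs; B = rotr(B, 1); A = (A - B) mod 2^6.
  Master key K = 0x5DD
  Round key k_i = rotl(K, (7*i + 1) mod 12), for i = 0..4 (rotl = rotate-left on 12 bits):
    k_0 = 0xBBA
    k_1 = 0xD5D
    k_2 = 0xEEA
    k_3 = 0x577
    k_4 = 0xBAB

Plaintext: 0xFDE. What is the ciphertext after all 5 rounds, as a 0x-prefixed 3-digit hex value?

0x761

s_0 = plaintext = 0xFDE
s_1 = Round(s_0, k_0) = 0x9D2
s_2 = Round(s_1, k_1) = 0x911
s_3 = Round(s_2, k_2) = 0x7D9
s_4 = Round(s_3, k_3) = 0x3E7
s_5 = Round(s_4, k_4) = 0x761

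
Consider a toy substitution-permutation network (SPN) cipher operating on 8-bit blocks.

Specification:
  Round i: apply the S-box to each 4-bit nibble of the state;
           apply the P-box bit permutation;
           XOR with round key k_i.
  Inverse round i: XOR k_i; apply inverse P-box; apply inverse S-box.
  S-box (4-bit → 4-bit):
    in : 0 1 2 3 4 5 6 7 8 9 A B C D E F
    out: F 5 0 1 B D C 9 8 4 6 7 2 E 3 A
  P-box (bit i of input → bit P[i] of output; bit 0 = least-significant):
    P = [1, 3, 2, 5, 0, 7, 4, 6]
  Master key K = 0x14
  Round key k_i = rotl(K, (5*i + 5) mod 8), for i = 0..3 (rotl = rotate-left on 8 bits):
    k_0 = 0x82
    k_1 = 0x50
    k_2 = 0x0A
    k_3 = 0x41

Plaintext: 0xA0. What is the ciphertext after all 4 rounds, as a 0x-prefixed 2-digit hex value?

0x38

s_0 = plaintext = 0xA0
s_1 = Round(s_0, k_0) = 0x3C
s_2 = Round(s_1, k_1) = 0x59
s_3 = Round(s_2, k_2) = 0x5F
s_4 = Round(s_3, k_3) = 0x38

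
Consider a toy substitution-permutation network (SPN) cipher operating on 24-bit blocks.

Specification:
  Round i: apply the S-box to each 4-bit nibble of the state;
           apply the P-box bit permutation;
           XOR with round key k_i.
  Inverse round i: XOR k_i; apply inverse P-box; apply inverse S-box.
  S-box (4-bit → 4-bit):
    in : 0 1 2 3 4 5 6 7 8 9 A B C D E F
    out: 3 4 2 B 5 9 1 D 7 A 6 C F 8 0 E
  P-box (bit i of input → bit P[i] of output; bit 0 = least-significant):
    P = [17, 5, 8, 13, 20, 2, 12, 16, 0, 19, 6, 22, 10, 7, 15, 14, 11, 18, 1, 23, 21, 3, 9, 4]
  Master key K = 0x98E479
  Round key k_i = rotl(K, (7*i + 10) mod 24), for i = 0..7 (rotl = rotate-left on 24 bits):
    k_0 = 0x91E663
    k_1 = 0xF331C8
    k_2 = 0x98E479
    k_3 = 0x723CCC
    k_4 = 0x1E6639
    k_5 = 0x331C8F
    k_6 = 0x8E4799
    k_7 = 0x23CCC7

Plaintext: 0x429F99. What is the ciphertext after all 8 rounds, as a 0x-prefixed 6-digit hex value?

0xC446EC

s_0 = plaintext = 0x429F99
s_1 = Round(s_0, k_0) = 0xFC8487
s_2 = Round(s_1, k_1) = 0x658E17
s_3 = Round(s_2, k_2) = 0x3A59F9
s_4 = Round(s_3, k_3) = 0x1F48F2
s_5 = Round(s_4, k_4) = 0x93F05E
s_6 = Round(s_5, k_5) = 0xAED416
s_7 = Round(s_6, k_6) = 0x8C15D0
s_8 = Round(s_7, k_7) = 0xC446EC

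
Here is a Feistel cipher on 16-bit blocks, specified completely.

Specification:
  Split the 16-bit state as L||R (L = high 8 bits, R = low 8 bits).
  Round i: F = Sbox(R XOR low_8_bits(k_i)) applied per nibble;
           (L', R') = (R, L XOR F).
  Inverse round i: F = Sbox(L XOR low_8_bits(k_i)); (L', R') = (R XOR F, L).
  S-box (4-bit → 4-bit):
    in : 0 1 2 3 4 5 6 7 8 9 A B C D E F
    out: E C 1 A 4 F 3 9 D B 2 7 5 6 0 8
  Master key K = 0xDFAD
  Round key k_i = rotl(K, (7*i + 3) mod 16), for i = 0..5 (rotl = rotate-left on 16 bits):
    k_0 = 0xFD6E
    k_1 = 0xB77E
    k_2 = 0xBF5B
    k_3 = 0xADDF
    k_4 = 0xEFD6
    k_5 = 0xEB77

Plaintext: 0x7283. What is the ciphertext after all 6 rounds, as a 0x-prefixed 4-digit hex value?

s_0 = plaintext = 0x7283
s_1 = Round(s_0, k_0) = 0x8374
s_2 = Round(s_1, k_1) = 0x7461
s_3 = Round(s_2, k_2) = 0x61D6
s_4 = Round(s_3, k_3) = 0xD68A
s_5 = Round(s_4, k_4) = 0x8A23
s_6 = Round(s_5, k_5) = 0x237E

0x237E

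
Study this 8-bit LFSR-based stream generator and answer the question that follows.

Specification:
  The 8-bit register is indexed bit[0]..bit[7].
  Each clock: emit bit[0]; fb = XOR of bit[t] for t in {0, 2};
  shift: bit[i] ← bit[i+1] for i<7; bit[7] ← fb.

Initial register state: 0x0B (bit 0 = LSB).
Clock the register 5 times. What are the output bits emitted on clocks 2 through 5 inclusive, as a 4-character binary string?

1010

reg_0 = 0x0B
clock 1: out=1, reg = 0x85
clock 2: out=1, reg = 0x42
clock 3: out=0, reg = 0x21
clock 4: out=1, reg = 0x90
clock 5: out=0, reg = 0x48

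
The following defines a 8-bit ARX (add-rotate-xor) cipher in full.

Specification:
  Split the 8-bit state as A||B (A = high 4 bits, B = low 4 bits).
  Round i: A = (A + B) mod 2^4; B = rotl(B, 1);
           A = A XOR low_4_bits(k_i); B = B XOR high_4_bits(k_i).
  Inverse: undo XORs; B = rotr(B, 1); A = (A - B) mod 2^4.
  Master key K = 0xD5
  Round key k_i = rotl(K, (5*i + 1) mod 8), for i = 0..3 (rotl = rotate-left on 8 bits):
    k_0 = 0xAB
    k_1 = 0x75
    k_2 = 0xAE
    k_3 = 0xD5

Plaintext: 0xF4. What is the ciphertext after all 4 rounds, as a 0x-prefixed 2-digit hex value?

s_0 = plaintext = 0xF4
s_1 = Round(s_0, k_0) = 0x82
s_2 = Round(s_1, k_1) = 0xF3
s_3 = Round(s_2, k_2) = 0xCC
s_4 = Round(s_3, k_3) = 0xD4

0xD4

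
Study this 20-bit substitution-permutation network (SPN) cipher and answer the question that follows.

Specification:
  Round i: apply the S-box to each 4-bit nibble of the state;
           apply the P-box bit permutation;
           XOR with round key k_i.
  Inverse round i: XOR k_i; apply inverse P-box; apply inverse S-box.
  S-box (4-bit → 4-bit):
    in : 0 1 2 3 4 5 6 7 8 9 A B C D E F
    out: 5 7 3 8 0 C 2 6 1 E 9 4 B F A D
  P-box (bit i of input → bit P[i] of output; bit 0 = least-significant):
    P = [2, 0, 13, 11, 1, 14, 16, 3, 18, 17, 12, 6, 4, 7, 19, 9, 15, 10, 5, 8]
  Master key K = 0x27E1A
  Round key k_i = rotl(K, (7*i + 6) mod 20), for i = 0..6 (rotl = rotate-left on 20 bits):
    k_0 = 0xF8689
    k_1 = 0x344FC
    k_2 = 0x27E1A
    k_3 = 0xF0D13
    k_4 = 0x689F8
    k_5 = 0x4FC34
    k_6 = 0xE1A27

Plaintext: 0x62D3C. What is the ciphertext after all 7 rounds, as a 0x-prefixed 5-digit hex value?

s_0 = plaintext = 0x62D3C
s_1 = Round(s_0, k_0) = 0x99A54
s_2 = Round(s_1, k_1) = 0xE4314
s_3 = Round(s_2, k_2) = 0x33B58
s_4 = Round(s_3, k_3) = 0xE1E1F
s_5 = Round(s_4, k_4) = 0xDE42E
s_6 = Round(s_5, k_5) = 0x43397
s_7 = Round(s_6, k_6) = 0xF786E

0xF786E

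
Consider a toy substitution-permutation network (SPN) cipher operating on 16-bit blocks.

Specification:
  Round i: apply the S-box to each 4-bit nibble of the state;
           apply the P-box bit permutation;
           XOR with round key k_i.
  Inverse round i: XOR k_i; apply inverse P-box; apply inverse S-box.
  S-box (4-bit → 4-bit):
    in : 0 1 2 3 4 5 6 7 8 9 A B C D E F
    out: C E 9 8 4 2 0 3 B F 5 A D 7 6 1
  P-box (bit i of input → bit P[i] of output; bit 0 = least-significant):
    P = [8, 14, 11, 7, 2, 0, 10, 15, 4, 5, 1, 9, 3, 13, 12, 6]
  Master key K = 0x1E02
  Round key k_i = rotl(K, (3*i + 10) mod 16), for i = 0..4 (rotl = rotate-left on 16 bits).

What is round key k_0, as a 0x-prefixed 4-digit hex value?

0x0878

K = 0x1E02
k_0 = rotl(K, (3*0+10) mod 16) = rotl(K, 10) = 0x0878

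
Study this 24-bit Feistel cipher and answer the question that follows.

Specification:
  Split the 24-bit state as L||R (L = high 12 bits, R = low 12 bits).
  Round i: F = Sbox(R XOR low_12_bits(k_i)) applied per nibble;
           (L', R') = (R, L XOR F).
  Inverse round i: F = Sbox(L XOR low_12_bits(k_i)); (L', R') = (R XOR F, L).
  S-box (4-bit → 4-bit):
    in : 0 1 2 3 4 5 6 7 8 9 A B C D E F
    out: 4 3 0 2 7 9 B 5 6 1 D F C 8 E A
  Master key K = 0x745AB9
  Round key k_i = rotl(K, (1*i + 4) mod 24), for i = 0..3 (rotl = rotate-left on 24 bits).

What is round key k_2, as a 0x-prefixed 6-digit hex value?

K = 0x745AB9
k_0 = rotl(K, (1*0+4) mod 24) = rotl(K, 4) = 0x45AB97
k_1 = rotl(K, (1*1+4) mod 24) = rotl(K, 5) = 0x8B572E
k_2 = rotl(K, (1*2+4) mod 24) = rotl(K, 6) = 0x16AE5D

0x16AE5D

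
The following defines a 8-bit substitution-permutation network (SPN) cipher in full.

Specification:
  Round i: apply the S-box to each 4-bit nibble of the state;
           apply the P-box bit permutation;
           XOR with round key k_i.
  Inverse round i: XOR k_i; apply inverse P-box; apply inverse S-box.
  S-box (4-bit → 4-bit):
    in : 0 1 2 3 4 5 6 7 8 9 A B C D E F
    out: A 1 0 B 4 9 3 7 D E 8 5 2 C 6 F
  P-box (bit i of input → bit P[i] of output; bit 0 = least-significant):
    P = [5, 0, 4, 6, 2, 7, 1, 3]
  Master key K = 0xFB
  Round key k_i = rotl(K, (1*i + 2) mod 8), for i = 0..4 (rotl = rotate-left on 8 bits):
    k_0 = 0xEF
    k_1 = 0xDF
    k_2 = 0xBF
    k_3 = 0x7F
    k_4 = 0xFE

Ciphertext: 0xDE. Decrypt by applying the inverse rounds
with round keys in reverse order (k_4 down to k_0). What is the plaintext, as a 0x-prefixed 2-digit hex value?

s_0 = ciphertext = 0xDE
s_1 = InvRound(s_0, k_4) = 0x21
s_2 = InvRound(s_1, k_3) = 0x8D
s_3 = InvRound(s_2, k_2) = 0x4B
s_4 = InvRound(s_3, k_1) = 0x64
s_5 = InvRound(s_4, k_0) = 0x9C

0x9C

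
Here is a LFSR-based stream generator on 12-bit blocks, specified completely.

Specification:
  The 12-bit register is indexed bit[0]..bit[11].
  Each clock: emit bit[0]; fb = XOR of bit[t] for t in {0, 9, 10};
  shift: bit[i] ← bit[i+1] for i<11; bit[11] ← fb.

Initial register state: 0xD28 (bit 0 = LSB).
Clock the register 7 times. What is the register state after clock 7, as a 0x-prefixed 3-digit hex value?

reg_0 = 0xD28
clock 1: out=0, reg = 0xE94
clock 2: out=0, reg = 0x74A
clock 3: out=0, reg = 0x3A5
clock 4: out=1, reg = 0x1D2
clock 5: out=0, reg = 0x0E9
clock 6: out=1, reg = 0x874
clock 7: out=0, reg = 0x43A

0x43A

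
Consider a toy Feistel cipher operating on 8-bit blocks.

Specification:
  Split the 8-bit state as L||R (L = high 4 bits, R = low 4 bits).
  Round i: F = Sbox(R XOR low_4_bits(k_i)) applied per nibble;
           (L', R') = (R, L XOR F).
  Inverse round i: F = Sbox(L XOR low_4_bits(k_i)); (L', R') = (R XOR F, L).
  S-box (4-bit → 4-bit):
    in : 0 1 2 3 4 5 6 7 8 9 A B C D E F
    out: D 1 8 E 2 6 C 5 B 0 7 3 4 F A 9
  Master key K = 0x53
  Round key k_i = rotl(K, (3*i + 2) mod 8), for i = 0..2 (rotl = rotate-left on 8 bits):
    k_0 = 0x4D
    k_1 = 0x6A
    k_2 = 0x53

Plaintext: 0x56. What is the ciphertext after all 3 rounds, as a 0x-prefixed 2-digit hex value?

s_0 = plaintext = 0x56
s_1 = Round(s_0, k_0) = 0x66
s_2 = Round(s_1, k_1) = 0x62
s_3 = Round(s_2, k_2) = 0x27

0x27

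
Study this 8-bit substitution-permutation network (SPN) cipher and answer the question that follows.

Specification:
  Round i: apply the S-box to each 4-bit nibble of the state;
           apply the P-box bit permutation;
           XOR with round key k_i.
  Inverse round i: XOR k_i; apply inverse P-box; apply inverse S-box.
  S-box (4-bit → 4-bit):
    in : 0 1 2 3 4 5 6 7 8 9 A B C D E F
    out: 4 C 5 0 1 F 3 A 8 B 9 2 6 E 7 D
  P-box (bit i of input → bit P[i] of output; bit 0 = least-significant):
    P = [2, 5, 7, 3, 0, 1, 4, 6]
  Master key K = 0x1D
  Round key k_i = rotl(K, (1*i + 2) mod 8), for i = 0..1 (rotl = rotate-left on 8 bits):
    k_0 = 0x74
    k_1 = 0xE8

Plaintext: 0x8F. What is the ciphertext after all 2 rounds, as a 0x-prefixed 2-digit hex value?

s_0 = plaintext = 0x8F
s_1 = Round(s_0, k_0) = 0xB8
s_2 = Round(s_1, k_1) = 0xE2

0xE2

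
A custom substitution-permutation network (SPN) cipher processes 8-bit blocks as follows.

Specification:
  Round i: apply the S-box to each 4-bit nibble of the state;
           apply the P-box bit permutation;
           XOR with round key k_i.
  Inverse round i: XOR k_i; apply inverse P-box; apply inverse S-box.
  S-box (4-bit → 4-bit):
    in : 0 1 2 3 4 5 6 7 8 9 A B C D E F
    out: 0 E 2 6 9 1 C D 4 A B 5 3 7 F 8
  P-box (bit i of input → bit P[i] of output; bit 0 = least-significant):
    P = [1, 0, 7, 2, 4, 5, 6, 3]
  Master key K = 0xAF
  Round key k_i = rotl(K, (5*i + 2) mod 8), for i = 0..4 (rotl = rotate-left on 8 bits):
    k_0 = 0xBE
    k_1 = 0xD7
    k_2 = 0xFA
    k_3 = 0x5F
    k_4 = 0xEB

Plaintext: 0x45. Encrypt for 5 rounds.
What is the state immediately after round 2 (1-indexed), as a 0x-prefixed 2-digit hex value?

0xE9

s_0 = plaintext = 0x45
s_1 = Round(s_0, k_0) = 0xA4
s_2 = Round(s_1, k_1) = 0xE9
s_3 = Round(s_2, k_2) = 0x87
s_4 = Round(s_3, k_3) = 0x99
s_5 = Round(s_4, k_4) = 0xC6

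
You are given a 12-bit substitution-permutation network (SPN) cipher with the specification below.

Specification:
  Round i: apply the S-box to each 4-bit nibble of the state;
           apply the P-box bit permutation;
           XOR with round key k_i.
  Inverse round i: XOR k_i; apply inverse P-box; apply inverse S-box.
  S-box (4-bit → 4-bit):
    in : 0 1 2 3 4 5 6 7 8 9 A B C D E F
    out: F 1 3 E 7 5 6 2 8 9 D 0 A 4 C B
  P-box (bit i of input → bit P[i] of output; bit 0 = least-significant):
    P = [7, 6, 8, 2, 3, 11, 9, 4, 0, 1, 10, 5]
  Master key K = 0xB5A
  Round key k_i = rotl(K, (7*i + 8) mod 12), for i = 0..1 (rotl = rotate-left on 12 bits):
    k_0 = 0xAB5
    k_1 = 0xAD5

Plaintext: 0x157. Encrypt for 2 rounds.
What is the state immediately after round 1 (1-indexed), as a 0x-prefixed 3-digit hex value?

s_0 = plaintext = 0x157
s_1 = Round(s_0, k_0) = 0x8FC
s_2 = Round(s_1, k_1) = 0x2A9

0x8FC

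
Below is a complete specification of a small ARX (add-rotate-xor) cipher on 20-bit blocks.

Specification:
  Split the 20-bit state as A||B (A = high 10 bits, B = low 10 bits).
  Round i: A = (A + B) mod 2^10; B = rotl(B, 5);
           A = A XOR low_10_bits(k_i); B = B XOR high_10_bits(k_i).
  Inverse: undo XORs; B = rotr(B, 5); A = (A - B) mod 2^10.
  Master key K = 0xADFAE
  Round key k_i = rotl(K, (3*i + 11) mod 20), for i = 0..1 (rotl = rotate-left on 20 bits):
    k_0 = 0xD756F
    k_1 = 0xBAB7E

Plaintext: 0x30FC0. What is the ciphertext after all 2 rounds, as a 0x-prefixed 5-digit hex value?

s_0 = plaintext = 0x30FC0
s_1 = Round(s_0, k_0) = 0x7B343
s_2 = Round(s_1, k_1) = 0x94690

0x94690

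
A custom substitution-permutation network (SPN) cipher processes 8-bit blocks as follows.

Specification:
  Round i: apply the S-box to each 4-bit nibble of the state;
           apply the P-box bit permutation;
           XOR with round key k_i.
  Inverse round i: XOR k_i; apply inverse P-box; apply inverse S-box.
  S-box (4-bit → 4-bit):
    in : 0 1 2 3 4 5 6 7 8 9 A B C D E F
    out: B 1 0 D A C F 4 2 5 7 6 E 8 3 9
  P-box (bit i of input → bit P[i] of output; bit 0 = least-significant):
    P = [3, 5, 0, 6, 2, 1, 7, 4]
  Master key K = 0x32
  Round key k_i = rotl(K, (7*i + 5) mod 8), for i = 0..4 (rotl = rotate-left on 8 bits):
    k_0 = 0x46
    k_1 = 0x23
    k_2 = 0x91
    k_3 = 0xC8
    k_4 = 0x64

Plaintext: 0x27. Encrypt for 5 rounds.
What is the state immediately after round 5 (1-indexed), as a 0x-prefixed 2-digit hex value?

0x48

s_0 = plaintext = 0x27
s_1 = Round(s_0, k_0) = 0x47
s_2 = Round(s_1, k_1) = 0x30
s_3 = Round(s_2, k_2) = 0x6D
s_4 = Round(s_3, k_3) = 0x1E
s_5 = Round(s_4, k_4) = 0x48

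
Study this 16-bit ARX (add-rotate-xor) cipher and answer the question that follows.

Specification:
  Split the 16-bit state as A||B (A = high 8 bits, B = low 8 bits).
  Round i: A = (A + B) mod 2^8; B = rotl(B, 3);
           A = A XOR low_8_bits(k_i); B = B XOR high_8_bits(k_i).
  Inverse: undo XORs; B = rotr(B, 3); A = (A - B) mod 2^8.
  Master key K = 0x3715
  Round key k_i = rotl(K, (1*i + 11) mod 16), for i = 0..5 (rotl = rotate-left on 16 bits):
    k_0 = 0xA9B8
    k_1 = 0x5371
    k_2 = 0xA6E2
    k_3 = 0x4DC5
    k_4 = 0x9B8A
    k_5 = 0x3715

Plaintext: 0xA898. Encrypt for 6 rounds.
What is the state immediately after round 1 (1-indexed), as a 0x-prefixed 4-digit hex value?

0xF86D

s_0 = plaintext = 0xA898
s_1 = Round(s_0, k_0) = 0xF86D
s_2 = Round(s_1, k_1) = 0x1438
s_3 = Round(s_2, k_2) = 0xAE67
s_4 = Round(s_3, k_3) = 0xD076
s_5 = Round(s_4, k_4) = 0xCC28
s_6 = Round(s_5, k_5) = 0xE176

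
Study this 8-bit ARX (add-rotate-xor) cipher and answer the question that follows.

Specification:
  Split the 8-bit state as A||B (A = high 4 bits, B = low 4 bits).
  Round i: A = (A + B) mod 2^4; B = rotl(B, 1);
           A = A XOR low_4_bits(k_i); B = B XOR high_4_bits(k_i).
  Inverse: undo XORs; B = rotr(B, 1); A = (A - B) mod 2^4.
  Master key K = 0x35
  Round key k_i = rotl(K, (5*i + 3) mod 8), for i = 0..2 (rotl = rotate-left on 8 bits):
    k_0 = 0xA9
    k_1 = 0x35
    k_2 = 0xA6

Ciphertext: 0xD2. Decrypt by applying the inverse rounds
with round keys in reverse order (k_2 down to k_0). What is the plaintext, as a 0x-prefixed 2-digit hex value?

0x68

s_0 = ciphertext = 0xD2
s_1 = InvRound(s_0, k_2) = 0x74
s_2 = InvRound(s_1, k_1) = 0x7B
s_3 = InvRound(s_2, k_0) = 0x68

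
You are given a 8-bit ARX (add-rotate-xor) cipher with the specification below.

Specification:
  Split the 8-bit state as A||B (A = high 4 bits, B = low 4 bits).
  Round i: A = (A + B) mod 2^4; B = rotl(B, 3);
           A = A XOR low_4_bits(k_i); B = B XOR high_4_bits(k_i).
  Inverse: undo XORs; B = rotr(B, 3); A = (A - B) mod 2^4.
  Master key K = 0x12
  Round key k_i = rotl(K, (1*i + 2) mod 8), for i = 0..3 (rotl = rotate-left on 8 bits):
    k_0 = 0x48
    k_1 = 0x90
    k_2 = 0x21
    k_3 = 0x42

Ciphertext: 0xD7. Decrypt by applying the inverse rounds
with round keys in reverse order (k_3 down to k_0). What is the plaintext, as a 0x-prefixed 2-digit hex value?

s_0 = ciphertext = 0xD7
s_1 = InvRound(s_0, k_3) = 0x96
s_2 = InvRound(s_1, k_2) = 0x08
s_3 = InvRound(s_2, k_1) = 0xE2
s_4 = InvRound(s_3, k_0) = 0xAC

0xAC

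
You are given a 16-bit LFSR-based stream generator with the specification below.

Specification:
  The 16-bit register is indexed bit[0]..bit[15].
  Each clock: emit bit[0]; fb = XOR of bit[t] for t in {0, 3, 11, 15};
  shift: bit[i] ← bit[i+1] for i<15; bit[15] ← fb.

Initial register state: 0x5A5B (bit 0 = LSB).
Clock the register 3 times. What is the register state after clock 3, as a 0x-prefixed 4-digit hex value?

reg_0 = 0x5A5B
clock 1: out=1, reg = 0xAD2D
clock 2: out=1, reg = 0x5696
clock 3: out=0, reg = 0x2B4B

0x2B4B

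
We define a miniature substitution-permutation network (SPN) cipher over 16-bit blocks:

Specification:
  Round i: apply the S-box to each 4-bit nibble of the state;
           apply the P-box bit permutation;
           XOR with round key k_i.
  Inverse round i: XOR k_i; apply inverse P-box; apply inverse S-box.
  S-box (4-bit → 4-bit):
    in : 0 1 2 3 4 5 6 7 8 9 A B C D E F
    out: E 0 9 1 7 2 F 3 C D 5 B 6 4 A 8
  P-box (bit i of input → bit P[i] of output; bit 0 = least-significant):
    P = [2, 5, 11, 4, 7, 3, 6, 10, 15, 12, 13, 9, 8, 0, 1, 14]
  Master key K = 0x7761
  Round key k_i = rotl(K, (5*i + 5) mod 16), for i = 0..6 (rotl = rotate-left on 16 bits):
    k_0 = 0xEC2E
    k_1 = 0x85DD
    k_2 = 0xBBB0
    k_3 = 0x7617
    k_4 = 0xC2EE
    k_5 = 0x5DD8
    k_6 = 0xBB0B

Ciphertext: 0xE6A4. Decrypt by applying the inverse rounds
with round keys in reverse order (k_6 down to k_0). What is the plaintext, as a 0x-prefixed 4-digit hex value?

0x3427

s_0 = ciphertext = 0xE6A4
s_1 = InvRound(s_0, k_6) = 0x65B4
s_2 = InvRound(s_1, k_5) = 0x1CC4
s_3 = InvRound(s_2, k_4) = 0x8BEC
s_4 = InvRound(s_3, k_3) = 0x6460
s_5 = InvRound(s_4, k_2) = 0x2B98
s_6 = InvRound(s_5, k_1) = 0x598A
s_7 = InvRound(s_6, k_0) = 0x3427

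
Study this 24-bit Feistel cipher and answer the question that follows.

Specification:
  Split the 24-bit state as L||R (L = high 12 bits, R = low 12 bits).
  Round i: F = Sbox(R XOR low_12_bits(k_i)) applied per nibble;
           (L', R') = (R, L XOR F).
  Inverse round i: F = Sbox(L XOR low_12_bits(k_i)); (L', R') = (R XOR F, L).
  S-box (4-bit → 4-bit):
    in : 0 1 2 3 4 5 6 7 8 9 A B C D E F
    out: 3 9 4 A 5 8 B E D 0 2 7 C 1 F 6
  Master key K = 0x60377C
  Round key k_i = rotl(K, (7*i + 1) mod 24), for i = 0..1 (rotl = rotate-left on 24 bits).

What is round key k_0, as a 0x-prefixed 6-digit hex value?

0xC06EF8

K = 0x60377C
k_0 = rotl(K, (7*0+1) mod 24) = rotl(K, 1) = 0xC06EF8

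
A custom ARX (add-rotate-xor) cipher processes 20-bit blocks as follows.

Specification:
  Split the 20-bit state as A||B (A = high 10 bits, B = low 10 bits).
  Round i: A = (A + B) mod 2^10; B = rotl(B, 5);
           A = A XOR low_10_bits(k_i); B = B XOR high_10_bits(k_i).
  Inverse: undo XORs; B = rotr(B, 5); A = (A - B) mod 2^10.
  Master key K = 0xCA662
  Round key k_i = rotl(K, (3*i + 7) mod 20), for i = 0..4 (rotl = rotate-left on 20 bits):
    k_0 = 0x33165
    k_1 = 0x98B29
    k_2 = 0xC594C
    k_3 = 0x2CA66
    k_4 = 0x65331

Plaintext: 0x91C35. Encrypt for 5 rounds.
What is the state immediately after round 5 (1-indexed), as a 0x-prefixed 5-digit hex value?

s_0 = plaintext = 0x91C35
s_1 = Round(s_0, k_0) = 0xC666D
s_2 = Round(s_1, k_1) = 0xABFD1
s_3 = Round(s_2, k_2) = 0xF3128
s_4 = Round(s_3, k_3) = 0xA49BB
s_5 = Round(s_4, k_4) = 0xDF2F9

0xDF2F9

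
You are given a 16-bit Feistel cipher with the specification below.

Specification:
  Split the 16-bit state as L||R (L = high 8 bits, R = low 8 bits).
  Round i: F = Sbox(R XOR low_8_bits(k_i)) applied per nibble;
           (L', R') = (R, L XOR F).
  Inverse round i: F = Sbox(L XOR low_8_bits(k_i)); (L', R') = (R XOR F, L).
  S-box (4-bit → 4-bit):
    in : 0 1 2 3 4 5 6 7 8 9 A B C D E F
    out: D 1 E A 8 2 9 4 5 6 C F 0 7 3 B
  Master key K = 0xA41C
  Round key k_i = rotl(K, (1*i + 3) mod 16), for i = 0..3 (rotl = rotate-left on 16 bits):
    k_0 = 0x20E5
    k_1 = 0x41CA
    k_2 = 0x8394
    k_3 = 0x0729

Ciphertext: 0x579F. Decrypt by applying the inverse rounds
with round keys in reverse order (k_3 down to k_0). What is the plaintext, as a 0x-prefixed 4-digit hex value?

s_0 = ciphertext = 0x579F
s_1 = InvRound(s_0, k_3) = 0xDC57
s_2 = InvRound(s_1, k_2) = 0xD2DC
s_3 = InvRound(s_2, k_1) = 0xC9D2
s_4 = InvRound(s_3, k_0) = 0x32C9

0x32C9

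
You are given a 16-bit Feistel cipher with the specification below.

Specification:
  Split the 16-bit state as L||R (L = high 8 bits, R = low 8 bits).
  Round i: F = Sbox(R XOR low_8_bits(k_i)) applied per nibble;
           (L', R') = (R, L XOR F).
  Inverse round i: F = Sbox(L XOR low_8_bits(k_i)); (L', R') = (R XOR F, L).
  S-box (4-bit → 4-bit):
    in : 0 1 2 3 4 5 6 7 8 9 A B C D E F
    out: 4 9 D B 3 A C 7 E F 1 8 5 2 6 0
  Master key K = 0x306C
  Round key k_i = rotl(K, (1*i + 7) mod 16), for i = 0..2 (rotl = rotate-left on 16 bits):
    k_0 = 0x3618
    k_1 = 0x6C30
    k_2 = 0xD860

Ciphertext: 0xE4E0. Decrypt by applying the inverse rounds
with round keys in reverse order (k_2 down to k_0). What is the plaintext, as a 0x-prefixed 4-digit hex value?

0x345F

s_0 = ciphertext = 0xE4E0
s_1 = InvRound(s_0, k_2) = 0x03E4
s_2 = InvRound(s_1, k_1) = 0x5F03
s_3 = InvRound(s_2, k_0) = 0x345F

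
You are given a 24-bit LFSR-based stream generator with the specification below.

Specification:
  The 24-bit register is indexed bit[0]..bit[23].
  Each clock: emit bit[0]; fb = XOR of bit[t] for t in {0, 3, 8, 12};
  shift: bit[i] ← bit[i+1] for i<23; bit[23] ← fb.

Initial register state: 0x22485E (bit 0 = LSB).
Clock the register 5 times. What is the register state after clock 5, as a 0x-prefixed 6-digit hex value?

reg_0 = 0x22485E
clock 1: out=0, reg = 0x91242F
clock 2: out=1, reg = 0x489217
clock 3: out=1, reg = 0x24490B
clock 4: out=1, reg = 0x922485
clock 5: out=1, reg = 0xC91242

0xC91242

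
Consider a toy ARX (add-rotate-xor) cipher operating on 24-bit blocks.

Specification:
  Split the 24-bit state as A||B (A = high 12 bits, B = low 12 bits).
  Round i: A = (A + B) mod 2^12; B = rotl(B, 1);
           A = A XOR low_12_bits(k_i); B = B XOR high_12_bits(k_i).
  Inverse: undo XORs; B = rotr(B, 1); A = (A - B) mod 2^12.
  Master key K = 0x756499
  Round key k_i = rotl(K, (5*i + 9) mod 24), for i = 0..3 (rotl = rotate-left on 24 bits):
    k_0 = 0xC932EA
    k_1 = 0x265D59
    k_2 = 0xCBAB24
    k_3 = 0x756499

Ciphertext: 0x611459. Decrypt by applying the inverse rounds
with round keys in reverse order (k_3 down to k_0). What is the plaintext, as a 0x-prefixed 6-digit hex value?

0xC14077

s_0 = ciphertext = 0x611459
s_1 = InvRound(s_0, k_3) = 0x901987
s_2 = InvRound(s_1, k_2) = 0x787A9E
s_3 = InvRound(s_2, k_1) = 0xE61C7D
s_4 = InvRound(s_3, k_0) = 0xC14077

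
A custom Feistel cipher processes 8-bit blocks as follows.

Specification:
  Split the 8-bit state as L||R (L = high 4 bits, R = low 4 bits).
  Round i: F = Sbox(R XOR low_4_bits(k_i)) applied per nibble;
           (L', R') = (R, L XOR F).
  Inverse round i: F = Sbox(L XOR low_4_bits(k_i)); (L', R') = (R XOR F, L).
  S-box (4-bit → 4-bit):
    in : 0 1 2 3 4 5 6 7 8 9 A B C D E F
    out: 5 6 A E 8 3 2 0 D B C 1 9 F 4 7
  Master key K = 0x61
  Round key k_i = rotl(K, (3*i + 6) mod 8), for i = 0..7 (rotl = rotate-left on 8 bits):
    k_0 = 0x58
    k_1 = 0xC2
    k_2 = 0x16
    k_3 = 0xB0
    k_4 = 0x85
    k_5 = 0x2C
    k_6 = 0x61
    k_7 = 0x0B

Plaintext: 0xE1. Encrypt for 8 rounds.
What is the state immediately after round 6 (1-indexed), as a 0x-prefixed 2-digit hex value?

s_0 = plaintext = 0xE1
s_1 = Round(s_0, k_0) = 0x15
s_2 = Round(s_1, k_1) = 0x51
s_3 = Round(s_2, k_2) = 0x15
s_4 = Round(s_3, k_3) = 0x52
s_5 = Round(s_4, k_4) = 0x25
s_6 = Round(s_5, k_5) = 0x59
s_7 = Round(s_6, k_6) = 0x98
s_8 = Round(s_7, k_7) = 0x87

0x59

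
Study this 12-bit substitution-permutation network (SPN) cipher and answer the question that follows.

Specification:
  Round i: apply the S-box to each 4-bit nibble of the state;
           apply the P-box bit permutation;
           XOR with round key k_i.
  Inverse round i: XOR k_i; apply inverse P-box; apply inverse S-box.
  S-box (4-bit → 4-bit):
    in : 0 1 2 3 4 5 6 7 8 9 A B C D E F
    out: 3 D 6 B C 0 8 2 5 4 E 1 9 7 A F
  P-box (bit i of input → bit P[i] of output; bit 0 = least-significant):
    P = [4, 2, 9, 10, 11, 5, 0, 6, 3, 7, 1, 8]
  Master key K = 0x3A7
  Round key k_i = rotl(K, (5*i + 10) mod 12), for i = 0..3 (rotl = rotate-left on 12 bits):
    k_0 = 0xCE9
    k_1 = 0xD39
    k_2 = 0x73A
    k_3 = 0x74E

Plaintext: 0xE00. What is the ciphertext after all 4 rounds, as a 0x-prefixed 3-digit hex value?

s_0 = plaintext = 0xE00
s_1 = Round(s_0, k_0) = 0x55D
s_2 = Round(s_1, k_1) = 0xF2D
s_3 = Round(s_2, k_2) = 0x485
s_4 = Round(s_3, k_3) = 0xE4D

0xE4D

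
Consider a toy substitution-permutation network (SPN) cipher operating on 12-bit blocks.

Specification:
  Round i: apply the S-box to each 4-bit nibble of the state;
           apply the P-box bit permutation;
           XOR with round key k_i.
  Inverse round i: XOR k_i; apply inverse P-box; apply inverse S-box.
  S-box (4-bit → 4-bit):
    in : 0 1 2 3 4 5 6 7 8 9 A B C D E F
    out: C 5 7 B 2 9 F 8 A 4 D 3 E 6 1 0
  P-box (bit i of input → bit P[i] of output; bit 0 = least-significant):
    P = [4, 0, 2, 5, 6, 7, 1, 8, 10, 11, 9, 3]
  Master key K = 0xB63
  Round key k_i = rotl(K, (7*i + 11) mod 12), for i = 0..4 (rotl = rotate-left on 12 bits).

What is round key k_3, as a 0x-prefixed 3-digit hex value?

K = 0xB63
k_0 = rotl(K, (7*0+11) mod 12) = rotl(K, 11) = 0xDB1
k_1 = rotl(K, (7*1+11) mod 12) = rotl(K, 6) = 0x8ED
k_2 = rotl(K, (7*2+11) mod 12) = rotl(K, 1) = 0x6C7
k_3 = rotl(K, (7*3+11) mod 12) = rotl(K, 8) = 0x3B6

0x3B6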